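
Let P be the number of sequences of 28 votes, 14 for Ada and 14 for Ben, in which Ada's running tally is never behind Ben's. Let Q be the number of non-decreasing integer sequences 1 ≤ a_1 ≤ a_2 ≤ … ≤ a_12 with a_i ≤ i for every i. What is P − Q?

2466428

Ballot sequences with n votes each where one side never trails are Dyck words, counted by C_n; here n = 14. So P = C_14 = 2674440.
Such sub-staircase sequences of length n are counted by C_n; here n = 12. So Q = C_12 = 208012.
P − Q = 2674440 − 208012 = 2466428.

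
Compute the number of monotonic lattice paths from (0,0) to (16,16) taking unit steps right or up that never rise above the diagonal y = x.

35357670

Sub-diagonal monotone paths from (0,0) to (16,16) biject with Dyck paths of semilength 16, giving C_16.
C_16 = C_15 · 2(2·15+1)/(15+2) = 9694845 · 62/17 = 35357670.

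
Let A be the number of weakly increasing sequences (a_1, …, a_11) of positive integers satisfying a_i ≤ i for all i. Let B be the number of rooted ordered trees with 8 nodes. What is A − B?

Weakly increasing sequences with a_i ≤ i biject with Dyck paths of semilength 11, so there are C_11. So A = C_11 = 58786.
A rooted plane tree on 8 nodes has 7 edges, and such trees are counted by C_7. So B = C_7 = 429.
A − B = 58786 − 429 = 58357.

58357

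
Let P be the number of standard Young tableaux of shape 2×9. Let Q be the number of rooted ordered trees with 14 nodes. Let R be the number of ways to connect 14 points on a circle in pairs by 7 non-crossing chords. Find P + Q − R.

Standard Young tableaux of shape 2×n are counted by C_n; here n = 9. So P = C_9 = 4862.
Rooted ordered (plane) trees on m nodes have m−1 edges and are counted by C_{m−1}; m = 14 gives C_13. So Q = C_13 = 742900.
Pairing 14 circle points by 7 non-crossing chords gives C_7 matchings. So R = C_7 = 429.
P + Q − R = 4862 + 742900 − 429 = 747333.

747333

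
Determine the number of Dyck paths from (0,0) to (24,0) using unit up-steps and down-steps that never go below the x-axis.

208012

Dyck paths of semilength n (length 2n) are counted by C_n; here n = 12.
C_12 = C_11 · 2(2·11+1)/(11+2) = 58786 · 46/13 = 208012.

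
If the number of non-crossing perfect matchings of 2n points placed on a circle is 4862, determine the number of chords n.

Non-crossing pairings of 2n points on a circle are counted by C_n. Since C_9 = 4862, the index is 9.

9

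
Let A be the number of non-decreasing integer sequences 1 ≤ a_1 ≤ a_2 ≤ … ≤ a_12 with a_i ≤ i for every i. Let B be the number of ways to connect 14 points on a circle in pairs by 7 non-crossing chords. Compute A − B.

207583

Weakly increasing sequences with a_i ≤ i biject with Dyck paths of semilength 12, so there are C_12. So A = C_12 = 208012.
Pairing 14 circle points by 7 non-crossing chords gives C_7 matchings. So B = C_7 = 429.
A − B = 208012 − 429 = 207583.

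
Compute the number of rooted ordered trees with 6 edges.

Rooted ordered trees with n edges are counted by C_n; here n = 6.
C_6 = C_5 · 2(2·5+1)/(5+2) = 42 · 22/7 = 132.

132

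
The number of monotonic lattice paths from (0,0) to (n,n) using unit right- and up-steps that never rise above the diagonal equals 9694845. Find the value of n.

15

Such diagonal-avoiding paths in an n×n grid are counted by C_n; 9694845 = C_15.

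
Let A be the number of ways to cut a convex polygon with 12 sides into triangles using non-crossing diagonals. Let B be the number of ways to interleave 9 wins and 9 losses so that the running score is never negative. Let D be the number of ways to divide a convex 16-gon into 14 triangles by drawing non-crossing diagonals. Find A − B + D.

Triangulations of a convex m-gon are counted by C_{m−2}; with m = 12 this is C_10. So A = C_10 = 16796.
Reading a vote for the leader as '(' and for the other as ')' turns such a sequence into a balanced string of 9 pairs, so the count is C_9. So B = C_9 = 4862.
The number of triangulations of a 16-gon is the Catalan number C_14 (index = sides − 2). So D = C_14 = 2674440.
A − B + D = 16796 − 4862 + 2674440 = 2686374.

2686374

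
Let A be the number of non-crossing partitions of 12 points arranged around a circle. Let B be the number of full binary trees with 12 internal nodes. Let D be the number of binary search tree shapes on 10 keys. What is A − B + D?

16796

Non-crossing partitions of an n-element set are counted by C_n; here n = 12. So A = C_12 = 208012.
The number of full binary trees on 12 internal nodes is the Catalan number C_12. So B = C_12 = 208012.
Rooted binary trees with 10 nodes (each child slot possibly empty) number C_10. So D = C_10 = 16796.
A − B + D = 208012 − 208012 + 16796 = 16796.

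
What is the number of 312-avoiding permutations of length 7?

Permutations of [n] avoiding any single length-3 pattern are counted by C_n; here n = 7.
C_7 = C_6 · 2(2·6+1)/(6+2) = 132 · 26/8 = 429.

429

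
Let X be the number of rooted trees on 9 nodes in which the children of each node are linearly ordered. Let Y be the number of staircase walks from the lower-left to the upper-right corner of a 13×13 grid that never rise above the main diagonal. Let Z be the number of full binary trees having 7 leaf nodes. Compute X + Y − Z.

A rooted plane tree on 9 nodes has 8 edges, and such trees are counted by C_8. So X = C_8 = 1430.
Monotone paths in an n×n grid that stay weakly below the diagonal are counted by C_n; here n = 13. So Y = C_13 = 742900.
Full binary trees with 7 leaves have 7−1 = 6 internal nodes, so there are C_6 of them. So Z = C_6 = 132.
X + Y − Z = 1430 + 742900 − 132 = 744198.

744198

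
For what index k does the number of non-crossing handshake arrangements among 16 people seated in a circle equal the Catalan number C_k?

With 16 = 2·8 people, non-crossing handshake pairings are non-crossing perfect matchings on a circle, counted by C_8.

8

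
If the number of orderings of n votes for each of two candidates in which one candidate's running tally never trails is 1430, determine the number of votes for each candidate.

8

Such ballot sequences with n votes each are counted by C_n. The Catalan number equal to 1430 is C_8.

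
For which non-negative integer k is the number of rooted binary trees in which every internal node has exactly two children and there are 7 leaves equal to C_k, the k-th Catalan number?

6

A full binary tree with L leaves has L−1 internal nodes and is counted by C_{L−1}; L = 7 gives C_6.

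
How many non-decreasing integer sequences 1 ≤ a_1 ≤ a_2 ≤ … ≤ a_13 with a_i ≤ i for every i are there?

742900

Weakly increasing sequences with a_i ≤ i biject with Dyck paths of semilength 13, so there are C_13.
C_13 = C(26,13)/14 = 10400600/14 = 742900.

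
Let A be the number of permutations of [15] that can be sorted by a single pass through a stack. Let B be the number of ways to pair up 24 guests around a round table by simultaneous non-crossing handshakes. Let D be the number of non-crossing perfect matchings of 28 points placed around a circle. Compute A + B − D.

7228417

Stack-sortable permutations are exactly the 231-avoiding ones, counted by C_n; here n = 15. So A = C_15 = 9694845.
With 24 = 2·12 people, non-crossing handshake pairings are non-crossing perfect matchings on a circle, counted by C_12. So B = C_12 = 208012.
Non-crossing perfect matchings of 2n points on a circle are counted by C_n; with 28 points, n = 14. So D = C_14 = 2674440.
A + B − D = 9694845 + 208012 − 2674440 = 7228417.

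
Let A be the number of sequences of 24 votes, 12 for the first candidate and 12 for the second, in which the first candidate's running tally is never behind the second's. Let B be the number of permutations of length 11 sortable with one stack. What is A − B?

149226

Reading a vote for the leader as '(' and for the other as ')' turns such a sequence into a balanced string of 12 pairs, so the count is C_12. So A = C_12 = 208012.
By Knuth's characterisation, the stack-sortable permutations of length 11 are the 231-avoiders, numbering C_11. So B = C_11 = 58786.
A − B = 208012 − 58786 = 149226.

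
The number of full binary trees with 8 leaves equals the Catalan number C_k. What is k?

Full binary trees with 8 leaves have 8−1 = 7 internal nodes, so there are C_7 of them.

7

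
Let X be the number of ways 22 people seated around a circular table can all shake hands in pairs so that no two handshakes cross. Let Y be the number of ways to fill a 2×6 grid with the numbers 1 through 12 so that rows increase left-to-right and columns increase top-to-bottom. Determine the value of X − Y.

58654

With 22 = 2·11 people, non-crossing handshake pairings are non-crossing perfect matchings on a circle, counted by C_11. So X = C_11 = 58786.
By the hook-length formula (or a Dyck-path bijection), SYT of shape 2×6 number C_6. So Y = C_6 = 132.
X − Y = 58786 − 132 = 58654.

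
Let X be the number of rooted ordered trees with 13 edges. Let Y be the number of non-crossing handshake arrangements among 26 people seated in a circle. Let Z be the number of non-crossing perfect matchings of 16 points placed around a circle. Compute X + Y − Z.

1484370

A rooted plane tree with 13 edges has 14 nodes, and the count is C_13. So X = C_13 = 742900.
Non-crossing handshake pairings of 2n people are counted by C_n; 26 people gives n = 13. So Y = C_13 = 742900.
Non-crossing perfect matchings of 2n points on a circle are counted by C_n; with 16 points, n = 8. So Z = C_8 = 1430.
X + Y − Z = 742900 + 742900 − 1430 = 1484370.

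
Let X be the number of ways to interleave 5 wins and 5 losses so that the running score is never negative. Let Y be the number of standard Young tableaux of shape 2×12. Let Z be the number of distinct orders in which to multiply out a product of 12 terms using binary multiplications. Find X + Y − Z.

Reading a vote for the leader as '(' and for the other as ')' turns such a sequence into a balanced string of 5 pairs, so the count is C_5. So X = C_5 = 42.
By the hook-length formula (or a Dyck-path bijection), SYT of shape 2×12 number C_12. So Y = C_12 = 208012.
Parenthesizations of m factors correspond to full binary trees with m leaves, counted by C_{m−1}; m = 12 gives C_11. So Z = C_11 = 58786.
X + Y − Z = 42 + 208012 − 58786 = 149268.

149268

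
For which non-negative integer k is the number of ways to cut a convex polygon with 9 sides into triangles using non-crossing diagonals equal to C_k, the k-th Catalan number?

7

The number of triangulations of a 9-gon is the Catalan number C_7 (index = sides − 2).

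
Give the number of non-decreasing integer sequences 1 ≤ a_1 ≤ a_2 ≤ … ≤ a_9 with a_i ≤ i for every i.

4862

Such sub-staircase sequences of length n are counted by C_n; here n = 9.
C_9 = 4862.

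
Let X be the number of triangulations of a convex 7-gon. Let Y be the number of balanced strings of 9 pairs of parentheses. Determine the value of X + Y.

The number of triangulations of a 7-gon is the Catalan number C_5 (index = sides − 2). So X = C_5 = 42.
With 9 pairs the number of balanced bracket strings is the Catalan number C_9. So Y = C_9 = 4862.
X + Y = 42 + 4862 = 4904.

4904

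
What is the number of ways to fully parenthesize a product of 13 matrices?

Bracketing 13 factors into binary products is counted by C_{13−1} = C_12.
C_12 = C(24,12)/13 = 2704156/13 = 208012.

208012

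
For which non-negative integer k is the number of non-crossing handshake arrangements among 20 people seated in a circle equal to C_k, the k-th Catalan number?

Non-crossing handshake pairings of 2n people are counted by C_n; 20 people gives n = 10.

10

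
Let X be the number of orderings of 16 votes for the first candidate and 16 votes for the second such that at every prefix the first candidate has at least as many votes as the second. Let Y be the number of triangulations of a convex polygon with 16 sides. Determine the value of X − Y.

Reading a vote for the leader as '(' and for the other as ')' turns such a sequence into a balanced string of 16 pairs, so the count is C_16. So X = C_16 = 35357670.
Triangulations of a convex m-gon are counted by C_{m−2}; with m = 16 this is C_14. So Y = C_14 = 2674440.
X − Y = 35357670 − 2674440 = 32683230.

32683230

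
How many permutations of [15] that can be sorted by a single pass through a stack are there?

9694845

Stack-sortable permutations are exactly the 231-avoiding ones, counted by C_n; here n = 15.
C_15 = 9694845.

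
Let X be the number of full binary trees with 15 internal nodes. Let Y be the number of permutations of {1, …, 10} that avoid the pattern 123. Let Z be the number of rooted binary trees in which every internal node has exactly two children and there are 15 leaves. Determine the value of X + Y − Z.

7037201

Full binary trees with n internal nodes are counted by C_n; here n = 15. So X = C_15 = 9694845.
Permutations of [n] avoiding any single length-3 pattern are counted by C_n; here n = 10. So Y = C_10 = 16796.
A full binary tree with L leaves has L−1 internal nodes and is counted by C_{L−1}; L = 15 gives C_14. So Z = C_14 = 2674440.
X + Y − Z = 9694845 + 16796 − 2674440 = 7037201.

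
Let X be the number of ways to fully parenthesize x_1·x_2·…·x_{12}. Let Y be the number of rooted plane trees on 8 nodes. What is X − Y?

58357

Bracketing 12 factors into binary products is counted by C_{12−1} = C_11. So X = C_11 = 58786.
Rooted ordered (plane) trees on m nodes have m−1 edges and are counted by C_{m−1}; m = 8 gives C_7. So Y = C_7 = 429.
X − Y = 58786 − 429 = 58357.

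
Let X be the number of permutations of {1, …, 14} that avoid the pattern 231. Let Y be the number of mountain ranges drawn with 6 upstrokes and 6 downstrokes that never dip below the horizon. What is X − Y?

For any fixed pattern of length 3, the pattern-avoiding permutations of [14] number C_14. So X = C_14 = 2674440.
A Dyck path with 6 up-steps and 6 down-steps has semilength 6, so there are C_6 of them. So Y = C_6 = 132.
X − Y = 2674440 − 132 = 2674308.

2674308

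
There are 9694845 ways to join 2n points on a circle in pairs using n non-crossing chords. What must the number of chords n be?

Non-crossing pairings of 2n points on a circle are counted by C_n. Since C_15 = 9694845, the index is 15.

15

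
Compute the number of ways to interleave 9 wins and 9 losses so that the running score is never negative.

Reading a vote for the leader as '(' and for the other as ')' turns such a sequence into a balanced string of 9 pairs, so the count is C_9.
C_9 = C(18,9)/10 = 48620/10 = 4862.

4862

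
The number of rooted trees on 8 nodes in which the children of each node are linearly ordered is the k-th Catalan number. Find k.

7

A rooted plane tree on 8 nodes has 7 edges, and such trees are counted by C_7.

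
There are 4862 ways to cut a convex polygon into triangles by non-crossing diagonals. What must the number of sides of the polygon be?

11

Triangulations of a convex m-gon are counted by C_{m−2}. Since C_9 = 4862, the index is 9.
So m − 2 = 9, giving m = 11 sides.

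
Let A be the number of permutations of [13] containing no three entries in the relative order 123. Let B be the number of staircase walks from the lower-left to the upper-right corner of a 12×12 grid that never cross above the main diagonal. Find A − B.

For any fixed pattern of length 3, the pattern-avoiding permutations of [13] number C_13. So A = C_13 = 742900.
Monotone paths in an n×n grid that stay weakly below the diagonal are counted by C_n; here n = 12. So B = C_12 = 208012.
A − B = 742900 − 208012 = 534888.

534888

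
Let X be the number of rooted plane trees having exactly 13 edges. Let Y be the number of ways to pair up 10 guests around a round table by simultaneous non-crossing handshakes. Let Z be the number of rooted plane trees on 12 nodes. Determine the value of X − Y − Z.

684072

Rooted ordered trees with n edges are counted by C_n; here n = 13. So X = C_13 = 742900.
Non-crossing handshake pairings of 2n people are counted by C_n; 10 people gives n = 5. So Y = C_5 = 42.
Rooted ordered (plane) trees on m nodes have m−1 edges and are counted by C_{m−1}; m = 12 gives C_11. So Z = C_11 = 58786.
X − Y − Z = 742900 − 42 − 58786 = 684072.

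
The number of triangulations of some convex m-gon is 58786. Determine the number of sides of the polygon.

13

Triangulations of a convex m-gon are counted by C_{m−2}. Since C_11 = 58786, the index is 11.
So m − 2 = 11, giving m = 13 sides.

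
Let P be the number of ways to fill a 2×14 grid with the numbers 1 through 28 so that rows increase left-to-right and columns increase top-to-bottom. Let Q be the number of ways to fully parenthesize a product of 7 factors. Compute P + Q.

2674572

Standard Young tableaux of shape 2×n are counted by C_n; here n = 14. So P = C_14 = 2674440.
Bracketing 7 factors into binary products is counted by C_{7−1} = C_6. So Q = C_6 = 132.
P + Q = 2674440 + 132 = 2674572.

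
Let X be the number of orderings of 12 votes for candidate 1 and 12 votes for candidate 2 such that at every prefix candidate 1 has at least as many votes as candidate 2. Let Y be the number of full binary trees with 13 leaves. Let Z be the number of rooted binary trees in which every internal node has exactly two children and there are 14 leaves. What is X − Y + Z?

742900

Reading a vote for the leader as '(' and for the other as ')' turns such a sequence into a balanced string of 12 pairs, so the count is C_12. So X = C_12 = 208012.
A full binary tree with L leaves has L−1 internal nodes and is counted by C_{L−1}; L = 13 gives C_12. So Y = C_12 = 208012.
Full binary trees with 14 leaves have 14−1 = 13 internal nodes, so there are C_13 of them. So Z = C_13 = 742900.
X − Y + Z = 208012 − 208012 + 742900 = 742900.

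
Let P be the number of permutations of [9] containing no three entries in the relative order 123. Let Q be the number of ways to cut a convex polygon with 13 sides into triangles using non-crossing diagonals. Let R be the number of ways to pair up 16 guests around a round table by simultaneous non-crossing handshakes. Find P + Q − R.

For any fixed pattern of length 3, the pattern-avoiding permutations of [9] number C_9. So P = C_9 = 4862.
The number of triangulations of a 13-gon is the Catalan number C_11 (index = sides − 2). So Q = C_11 = 58786.
Non-crossing handshake pairings of 2n people are counted by C_n; 16 people gives n = 8. So R = C_8 = 1430.
P + Q − R = 4862 + 58786 − 1430 = 62218.

62218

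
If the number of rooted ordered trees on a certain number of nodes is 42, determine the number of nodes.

6

Rooted ordered trees on m nodes are counted by C_{m−1}, and C_5 = 42.
So the index is 5, and the number of nodes is 5 + 1 = 6.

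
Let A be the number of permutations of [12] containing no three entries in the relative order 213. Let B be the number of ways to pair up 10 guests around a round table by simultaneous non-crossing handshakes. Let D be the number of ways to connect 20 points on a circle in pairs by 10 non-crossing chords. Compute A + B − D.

For any fixed pattern of length 3, the pattern-avoiding permutations of [12] number C_12. So A = C_12 = 208012.
Non-crossing handshake pairings of 2n people are counted by C_n; 10 people gives n = 5. So B = C_5 = 42.
Non-crossing perfect matchings of 2n points on a circle are counted by C_n; with 20 points, n = 10. So D = C_10 = 16796.
A + B − D = 208012 + 42 − 16796 = 191258.

191258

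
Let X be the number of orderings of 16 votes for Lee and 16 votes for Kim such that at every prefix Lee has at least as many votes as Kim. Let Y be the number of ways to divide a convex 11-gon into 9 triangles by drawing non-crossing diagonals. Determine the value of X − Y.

Reading a vote for the leader as '(' and for the other as ')' turns such a sequence into a balanced string of 16 pairs, so the count is C_16. So X = C_16 = 35357670.
Triangulations of a convex m-gon are counted by C_{m−2}; with m = 11 this is C_9. So Y = C_9 = 4862.
X − Y = 35357670 − 4862 = 35352808.

35352808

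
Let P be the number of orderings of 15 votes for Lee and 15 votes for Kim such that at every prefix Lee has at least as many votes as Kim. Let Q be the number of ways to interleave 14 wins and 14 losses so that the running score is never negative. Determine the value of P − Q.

Reading a vote for the leader as '(' and for the other as ')' turns such a sequence into a balanced string of 15 pairs, so the count is C_15. So P = C_15 = 9694845.
Ballot sequences with n votes each where one side never trails are Dyck words, counted by C_n; here n = 14. So Q = C_14 = 2674440.
P − Q = 9694845 − 2674440 = 7020405.

7020405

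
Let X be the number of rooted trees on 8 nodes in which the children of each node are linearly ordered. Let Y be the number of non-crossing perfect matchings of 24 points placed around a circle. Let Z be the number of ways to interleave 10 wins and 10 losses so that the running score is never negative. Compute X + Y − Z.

Rooted ordered (plane) trees on m nodes have m−1 edges and are counted by C_{m−1}; m = 8 gives C_7. So X = C_7 = 429.
Pairing 24 circle points by 12 non-crossing chords gives C_12 matchings. So Y = C_12 = 208012.
Reading a vote for the leader as '(' and for the other as ')' turns such a sequence into a balanced string of 10 pairs, so the count is C_10. So Z = C_10 = 16796.
X + Y − Z = 429 + 208012 − 16796 = 191645.

191645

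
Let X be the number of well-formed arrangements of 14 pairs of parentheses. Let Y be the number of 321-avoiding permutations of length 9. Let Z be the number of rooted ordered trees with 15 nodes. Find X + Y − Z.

A balanced arrangement of 14 bracket pairs is a Dyck word of semilength 14, so the count is C_14. So X = C_14 = 2674440.
Permutations of [n] avoiding any single length-3 pattern are counted by C_n; here n = 9. So Y = C_9 = 4862.
A rooted plane tree on 15 nodes has 14 edges, and such trees are counted by C_14. So Z = C_14 = 2674440.
X + Y − Z = 2674440 + 4862 − 2674440 = 4862.

4862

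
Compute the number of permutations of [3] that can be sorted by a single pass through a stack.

5

By Knuth's characterisation, the stack-sortable permutations of length 3 are the 231-avoiders, numbering C_3.
C_3 = 5.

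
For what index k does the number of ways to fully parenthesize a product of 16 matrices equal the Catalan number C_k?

Ways to associate a product of 16 factors correspond to binary trees on 16 leaves, so the count is C_15.

15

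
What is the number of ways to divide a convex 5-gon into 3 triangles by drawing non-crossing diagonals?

Triangulations of a convex m-gon are counted by C_{m−2}; with m = 5 this is C_3.
C_3 = 5.

5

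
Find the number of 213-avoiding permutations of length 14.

Permutations of [n] avoiding any single length-3 pattern are counted by C_n; here n = 14.
C_14 = C(28,14)/15 = 40116600/15 = 2674440.

2674440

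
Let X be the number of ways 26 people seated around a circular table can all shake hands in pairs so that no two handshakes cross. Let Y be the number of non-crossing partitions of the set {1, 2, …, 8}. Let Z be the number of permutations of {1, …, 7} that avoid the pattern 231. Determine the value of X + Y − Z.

Non-crossing handshake pairings of 2n people are counted by C_n; 26 people gives n = 13. So X = C_13 = 742900.
The non-crossing partitions of [8] form a lattice of size C_8. So Y = C_8 = 1430.
For any fixed pattern of length 3, the pattern-avoiding permutations of [7] number C_7. So Z = C_7 = 429.
X + Y − Z = 742900 + 1430 − 429 = 743901.

743901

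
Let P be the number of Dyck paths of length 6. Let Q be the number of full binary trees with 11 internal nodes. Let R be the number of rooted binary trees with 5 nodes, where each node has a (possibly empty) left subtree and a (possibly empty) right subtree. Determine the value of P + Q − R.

58749

Paths of 3 up- and 3 down-steps that never dip below the axis are Dyck paths; their count is C_3. So P = C_3 = 5.
Full binary trees with n internal nodes are counted by C_n; here n = 11. So Q = C_11 = 58786.
There are C_n binary search tree shapes on n keys; with n = 5 that is C_5. So R = C_5 = 42.
P + Q − R = 5 + 58786 − 42 = 58749.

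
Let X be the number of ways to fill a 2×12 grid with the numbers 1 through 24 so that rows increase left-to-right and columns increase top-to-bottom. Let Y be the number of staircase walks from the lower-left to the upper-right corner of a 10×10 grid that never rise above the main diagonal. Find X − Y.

191216

Standard Young tableaux of shape 2×n are counted by C_n; here n = 12. So X = C_12 = 208012.
Monotone paths in an n×n grid that stay weakly below the diagonal are counted by C_n; here n = 10. So Y = C_10 = 16796.
X − Y = 208012 − 16796 = 191216.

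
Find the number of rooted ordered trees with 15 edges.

Rooted ordered trees with n edges are counted by C_n; here n = 15.
C_15 = C_14 · 2(2·14+1)/(14+2) = 2674440 · 58/16 = 9694845.

9694845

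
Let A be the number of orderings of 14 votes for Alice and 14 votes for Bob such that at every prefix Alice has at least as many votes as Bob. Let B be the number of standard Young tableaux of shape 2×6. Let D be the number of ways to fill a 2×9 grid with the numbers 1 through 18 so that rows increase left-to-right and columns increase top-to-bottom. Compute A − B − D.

Ballot sequences with n votes each where one side never trails are Dyck words, counted by C_n; here n = 14. So A = C_14 = 2674440.
Standard Young tableaux of shape 2×n are counted by C_n; here n = 6. So B = C_6 = 132.
By the hook-length formula (or a Dyck-path bijection), SYT of shape 2×9 number C_9. So D = C_9 = 4862.
A − B − D = 2674440 − 132 − 4862 = 2669446.

2669446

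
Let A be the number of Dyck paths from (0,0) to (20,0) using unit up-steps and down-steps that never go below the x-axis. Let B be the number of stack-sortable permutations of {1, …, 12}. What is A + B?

A Dyck path with 10 up-steps and 10 down-steps has semilength 10, so there are C_10 of them. So A = C_10 = 16796.
Stack-sortable permutations are exactly the 231-avoiding ones, counted by C_n; here n = 12. So B = C_12 = 208012.
A + B = 16796 + 208012 = 224808.

224808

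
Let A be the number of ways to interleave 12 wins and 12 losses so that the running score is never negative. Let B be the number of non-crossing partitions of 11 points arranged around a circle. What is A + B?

266798

Reading a vote for the leader as '(' and for the other as ')' turns such a sequence into a balanced string of 12 pairs, so the count is C_12. So A = C_12 = 208012.
Non-crossing partitions of an n-element set are counted by C_n; here n = 11. So B = C_11 = 58786.
A + B = 208012 + 58786 = 266798.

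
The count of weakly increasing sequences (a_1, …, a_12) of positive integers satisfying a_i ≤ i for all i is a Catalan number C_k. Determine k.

12

Weakly increasing sequences with a_i ≤ i biject with Dyck paths of semilength 12, so there are C_12.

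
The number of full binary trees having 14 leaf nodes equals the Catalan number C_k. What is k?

A full binary tree with L leaves has L−1 internal nodes and is counted by C_{L−1}; L = 14 gives C_13.

13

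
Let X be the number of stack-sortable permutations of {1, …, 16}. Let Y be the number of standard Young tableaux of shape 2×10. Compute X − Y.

Stack-sortable permutations are exactly the 231-avoiding ones, counted by C_n; here n = 16. So X = C_16 = 35357670.
By the hook-length formula (or a Dyck-path bijection), SYT of shape 2×10 number C_10. So Y = C_10 = 16796.
X − Y = 35357670 − 16796 = 35340874.

35340874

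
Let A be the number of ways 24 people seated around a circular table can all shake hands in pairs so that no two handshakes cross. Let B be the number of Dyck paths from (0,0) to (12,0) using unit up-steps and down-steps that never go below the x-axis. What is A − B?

With 24 = 2·12 people, non-crossing handshake pairings are non-crossing perfect matchings on a circle, counted by C_12. So A = C_12 = 208012.
Dyck paths of semilength n (length 2n) are counted by C_n; here n = 6. So B = C_6 = 132.
A − B = 208012 − 132 = 207880.

207880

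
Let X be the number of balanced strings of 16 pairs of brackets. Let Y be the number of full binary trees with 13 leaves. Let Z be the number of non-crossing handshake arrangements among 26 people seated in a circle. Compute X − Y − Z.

34406758

With 16 pairs the number of balanced bracket strings is the Catalan number C_16. So X = C_16 = 35357670.
Full binary trees with 13 leaves have 13−1 = 12 internal nodes, so there are C_12 of them. So Y = C_12 = 208012.
Non-crossing handshake pairings of 2n people are counted by C_n; 26 people gives n = 13. So Z = C_13 = 742900.
X − Y − Z = 35357670 − 208012 − 742900 = 34406758.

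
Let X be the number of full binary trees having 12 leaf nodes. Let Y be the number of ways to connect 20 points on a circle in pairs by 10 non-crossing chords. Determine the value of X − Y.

41990

Full binary trees with 12 leaves have 12−1 = 11 internal nodes, so there are C_11 of them. So X = C_11 = 58786.
Pairing 20 circle points by 10 non-crossing chords gives C_10 matchings. So Y = C_10 = 16796.
X − Y = 58786 − 16796 = 41990.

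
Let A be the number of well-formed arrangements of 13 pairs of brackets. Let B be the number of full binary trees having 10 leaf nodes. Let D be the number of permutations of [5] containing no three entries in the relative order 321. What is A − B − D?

737996

Balanced strings of n pairs of brackets are counted by C_n; here n = 13. So A = C_13 = 742900.
Full binary trees with 10 leaves have 10−1 = 9 internal nodes, so there are C_9 of them. So B = C_9 = 4862.
For any fixed pattern of length 3, the pattern-avoiding permutations of [5] number C_5. So D = C_5 = 42.
A − B − D = 742900 − 4862 − 42 = 737996.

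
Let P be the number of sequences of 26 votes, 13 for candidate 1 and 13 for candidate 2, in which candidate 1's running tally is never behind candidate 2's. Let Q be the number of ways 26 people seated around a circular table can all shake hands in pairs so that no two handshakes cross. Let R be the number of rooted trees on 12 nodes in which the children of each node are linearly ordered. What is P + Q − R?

1427014

Ballot sequences with n votes each where one side never trails are Dyck words, counted by C_n; here n = 13. So P = C_13 = 742900.
With 26 = 2·13 people, non-crossing handshake pairings are non-crossing perfect matchings on a circle, counted by C_13. So Q = C_13 = 742900.
Rooted ordered (plane) trees on m nodes have m−1 edges and are counted by C_{m−1}; m = 12 gives C_11. So R = C_11 = 58786.
P + Q − R = 742900 + 742900 − 58786 = 1427014.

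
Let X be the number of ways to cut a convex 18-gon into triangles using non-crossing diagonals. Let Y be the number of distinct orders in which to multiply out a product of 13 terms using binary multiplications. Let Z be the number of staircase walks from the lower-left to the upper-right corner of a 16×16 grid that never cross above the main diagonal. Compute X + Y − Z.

The number of triangulations of an 18-gon is the Catalan number C_16 (index = sides − 2). So X = C_16 = 35357670.
Ways to associate a product of 13 factors correspond to binary trees on 13 leaves, so the count is C_12. So Y = C_12 = 208012.
Monotone paths in an n×n grid that stay weakly below the diagonal are counted by C_n; here n = 16. So Z = C_16 = 35357670.
X + Y − Z = 35357670 + 208012 − 35357670 = 208012.

208012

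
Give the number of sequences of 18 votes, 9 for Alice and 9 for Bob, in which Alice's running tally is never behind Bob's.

4862

Ballot sequences with n votes each where one side never trails are Dyck words, counted by C_n; here n = 9.
C_9 = C_8 · 2(2·8+1)/(8+2) = 1430 · 34/10 = 4862.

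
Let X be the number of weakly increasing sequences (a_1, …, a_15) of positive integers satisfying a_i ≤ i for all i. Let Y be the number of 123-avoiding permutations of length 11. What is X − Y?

9636059

Weakly increasing sequences with a_i ≤ i biject with Dyck paths of semilength 15, so there are C_15. So X = C_15 = 9694845.
Permutations of [n] avoiding any single length-3 pattern are counted by C_n; here n = 11. So Y = C_11 = 58786.
X − Y = 9694845 − 58786 = 9636059.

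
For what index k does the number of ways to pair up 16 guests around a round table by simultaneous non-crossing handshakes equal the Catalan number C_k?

With 16 = 2·8 people, non-crossing handshake pairings are non-crossing perfect matchings on a circle, counted by C_8.

8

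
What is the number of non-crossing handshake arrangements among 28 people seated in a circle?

2674440

Non-crossing handshake pairings of 2n people are counted by C_n; 28 people gives n = 14.
C_14 = C(28,14)/15 = 40116600/15 = 2674440.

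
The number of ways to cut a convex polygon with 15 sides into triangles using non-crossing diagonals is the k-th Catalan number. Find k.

13

The number of triangulations of a 15-gon is the Catalan number C_13 (index = sides − 2).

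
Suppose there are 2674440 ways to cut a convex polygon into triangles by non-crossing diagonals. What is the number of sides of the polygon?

Triangulations of a convex m-gon are counted by C_{m−2}. The Catalan number equal to 2674440 is C_14.
So m − 2 = 14, giving m = 16 sides.

16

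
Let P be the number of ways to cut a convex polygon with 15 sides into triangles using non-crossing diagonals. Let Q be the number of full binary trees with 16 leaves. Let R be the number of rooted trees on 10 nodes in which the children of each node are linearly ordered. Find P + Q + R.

The number of triangulations of a 15-gon is the Catalan number C_13 (index = sides − 2). So P = C_13 = 742900.
A full binary tree with L leaves has L−1 internal nodes and is counted by C_{L−1}; L = 16 gives C_15. So Q = C_15 = 9694845.
Rooted ordered (plane) trees on m nodes have m−1 edges and are counted by C_{m−1}; m = 10 gives C_9. So R = C_9 = 4862.
P + Q + R = 742900 + 9694845 + 4862 = 10442607.

10442607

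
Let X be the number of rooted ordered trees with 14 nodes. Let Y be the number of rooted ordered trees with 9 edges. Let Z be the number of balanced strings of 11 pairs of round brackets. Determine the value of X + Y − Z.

Rooted ordered (plane) trees on m nodes have m−1 edges and are counted by C_{m−1}; m = 14 gives C_13. So X = C_13 = 742900.
Rooted ordered trees with n edges are counted by C_n; here n = 9. So Y = C_9 = 4862.
A balanced arrangement of 11 bracket pairs is a Dyck word of semilength 11, so the count is C_11. So Z = C_11 = 58786.
X + Y − Z = 742900 + 4862 − 58786 = 688976.

688976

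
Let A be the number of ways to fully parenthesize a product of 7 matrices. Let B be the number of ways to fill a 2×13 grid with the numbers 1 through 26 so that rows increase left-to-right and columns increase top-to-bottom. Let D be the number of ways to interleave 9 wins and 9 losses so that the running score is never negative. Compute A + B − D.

Bracketing 7 factors into binary products is counted by C_{7−1} = C_6. So A = C_6 = 132.
By the hook-length formula (or a Dyck-path bijection), SYT of shape 2×13 number C_13. So B = C_13 = 742900.
Ballot sequences with n votes each where one side never trails are Dyck words, counted by C_n; here n = 9. So D = C_9 = 4862.
A + B − D = 132 + 742900 − 4862 = 738170.

738170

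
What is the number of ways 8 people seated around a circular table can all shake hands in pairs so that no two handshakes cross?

Non-crossing handshake pairings of 2n people are counted by C_n; 8 people gives n = 4.
C_4 = C_3 · 2(2·3+1)/(3+2) = 5 · 14/5 = 14.

14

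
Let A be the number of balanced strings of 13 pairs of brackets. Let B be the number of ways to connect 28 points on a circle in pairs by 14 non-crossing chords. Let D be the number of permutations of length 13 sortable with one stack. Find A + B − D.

2674440

A balanced arrangement of 13 bracket pairs is a Dyck word of semilength 13, so the count is C_13. So A = C_13 = 742900.
Pairing 28 circle points by 14 non-crossing chords gives C_14 matchings. So B = C_14 = 2674440.
Stack-sortable permutations are exactly the 231-avoiding ones, counted by C_n; here n = 13. So D = C_13 = 742900.
A + B − D = 742900 + 2674440 − 742900 = 2674440.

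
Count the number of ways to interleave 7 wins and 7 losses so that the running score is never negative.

Reading a vote for the leader as '(' and for the other as ')' turns such a sequence into a balanced string of 7 pairs, so the count is C_7.
C_7 = C(14,7)/8 = 3432/8 = 429.

429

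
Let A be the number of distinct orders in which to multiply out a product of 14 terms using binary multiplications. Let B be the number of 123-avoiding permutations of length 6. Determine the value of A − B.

Parenthesizations of m factors correspond to full binary trees with m leaves, counted by C_{m−1}; m = 14 gives C_13. So A = C_13 = 742900.
For any fixed pattern of length 3, the pattern-avoiding permutations of [6] number C_6. So B = C_6 = 132.
A − B = 742900 − 132 = 742768.

742768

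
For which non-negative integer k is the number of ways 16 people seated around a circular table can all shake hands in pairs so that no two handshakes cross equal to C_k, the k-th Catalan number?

8

With 16 = 2·8 people, non-crossing handshake pairings are non-crossing perfect matchings on a circle, counted by C_8.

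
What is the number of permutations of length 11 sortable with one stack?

Stack-sortable permutations are exactly the 231-avoiding ones, counted by C_n; here n = 11.
C_11 = C(22,11)/12 = 705432/12 = 58786.

58786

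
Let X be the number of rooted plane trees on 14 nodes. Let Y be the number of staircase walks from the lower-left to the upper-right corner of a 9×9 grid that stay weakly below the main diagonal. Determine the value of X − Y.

738038

A rooted plane tree on 14 nodes has 13 edges, and such trees are counted by C_13. So X = C_13 = 742900.
Monotone paths in an n×n grid that stay weakly below the diagonal are counted by C_n; here n = 9. So Y = C_9 = 4862.
X − Y = 742900 − 4862 = 738038.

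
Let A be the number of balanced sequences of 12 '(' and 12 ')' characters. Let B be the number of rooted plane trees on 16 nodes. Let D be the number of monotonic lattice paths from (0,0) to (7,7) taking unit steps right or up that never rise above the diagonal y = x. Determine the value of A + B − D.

9902428

Balanced strings of n pairs of brackets are counted by C_n; here n = 12. So A = C_12 = 208012.
Rooted ordered (plane) trees on m nodes have m−1 edges and are counted by C_{m−1}; m = 16 gives C_15. So B = C_15 = 9694845.
Sub-diagonal monotone paths from (0,0) to (7,7) biject with Dyck paths of semilength 7, giving C_7. So D = C_7 = 429.
A + B − D = 208012 + 9694845 − 429 = 9902428.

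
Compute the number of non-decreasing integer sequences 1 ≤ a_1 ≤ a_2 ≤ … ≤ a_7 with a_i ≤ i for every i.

Weakly increasing sequences with a_i ≤ i biject with Dyck paths of semilength 7, so there are C_7.
C_7 = C(14,7)/8 = 3432/8 = 429.

429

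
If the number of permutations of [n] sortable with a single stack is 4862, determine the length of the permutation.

Stack-sortable permutations of [n] are counted by C_n, and C_9 = 4862.

9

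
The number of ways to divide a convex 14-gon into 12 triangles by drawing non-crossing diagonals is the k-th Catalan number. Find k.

12

A convex 14-gon is triangulated into 12 triangles, and the number of such triangulations is the Catalan number C_{14−2} = C_12.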